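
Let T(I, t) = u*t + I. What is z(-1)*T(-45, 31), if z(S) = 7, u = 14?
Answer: 2723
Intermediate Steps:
T(I, t) = I + 14*t (T(I, t) = 14*t + I = I + 14*t)
z(-1)*T(-45, 31) = 7*(-45 + 14*31) = 7*(-45 + 434) = 7*389 = 2723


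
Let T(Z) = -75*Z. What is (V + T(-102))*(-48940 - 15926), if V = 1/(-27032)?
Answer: -6706975715967/13516 ≈ -4.9622e+8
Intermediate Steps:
V = -1/27032 ≈ -3.6993e-5
(V + T(-102))*(-48940 - 15926) = (-1/27032 - 75*(-102))*(-48940 - 15926) = (-1/27032 + 7650)*(-64866) = (206794799/27032)*(-64866) = -6706975715967/13516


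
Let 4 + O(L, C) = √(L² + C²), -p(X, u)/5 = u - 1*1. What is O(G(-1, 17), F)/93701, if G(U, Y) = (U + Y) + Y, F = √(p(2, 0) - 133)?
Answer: 27/93701 ≈ 0.00028815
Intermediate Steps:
p(X, u) = 5 - 5*u (p(X, u) = -5*(u - 1*1) = -5*(u - 1) = -5*(-1 + u) = 5 - 5*u)
F = 8*I*√2 (F = √((5 - 5*0) - 133) = √((5 + 0) - 133) = √(5 - 133) = √(-128) = 8*I*√2 ≈ 11.314*I)
G(U, Y) = U + 2*Y
O(L, C) = -4 + √(C² + L²) (O(L, C) = -4 + √(L² + C²) = -4 + √(C² + L²))
O(G(-1, 17), F)/93701 = (-4 + √((8*I*√2)² + (-1 + 2*17)²))/93701 = (-4 + √(-128 + (-1 + 34)²))*(1/93701) = (-4 + √(-128 + 33²))*(1/93701) = (-4 + √(-128 + 1089))*(1/93701) = (-4 + √961)*(1/93701) = (-4 + 31)*(1/93701) = 27*(1/93701) = 27/93701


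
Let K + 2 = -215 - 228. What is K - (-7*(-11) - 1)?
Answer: -521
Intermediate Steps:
K = -445 (K = -2 + (-215 - 228) = -2 - 443 = -445)
K - (-7*(-11) - 1) = -445 - (-7*(-11) - 1) = -445 - (77 - 1) = -445 - 1*76 = -445 - 76 = -521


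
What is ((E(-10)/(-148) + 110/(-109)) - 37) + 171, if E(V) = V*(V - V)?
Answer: 14496/109 ≈ 132.99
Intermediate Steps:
E(V) = 0 (E(V) = V*0 = 0)
((E(-10)/(-148) + 110/(-109)) - 37) + 171 = ((0/(-148) + 110/(-109)) - 37) + 171 = ((0*(-1/148) + 110*(-1/109)) - 37) + 171 = ((0 - 110/109) - 37) + 171 = (-110/109 - 37) + 171 = -4143/109 + 171 = 14496/109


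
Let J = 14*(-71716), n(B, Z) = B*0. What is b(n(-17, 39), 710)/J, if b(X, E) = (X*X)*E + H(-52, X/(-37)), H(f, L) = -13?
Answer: 13/1004024 ≈ 1.2948e-5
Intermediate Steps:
n(B, Z) = 0
J = -1004024
b(X, E) = -13 + E*X² (b(X, E) = (X*X)*E - 13 = X²*E - 13 = E*X² - 13 = -13 + E*X²)
b(n(-17, 39), 710)/J = (-13 + 710*0²)/(-1004024) = (-13 + 710*0)*(-1/1004024) = (-13 + 0)*(-1/1004024) = -13*(-1/1004024) = 13/1004024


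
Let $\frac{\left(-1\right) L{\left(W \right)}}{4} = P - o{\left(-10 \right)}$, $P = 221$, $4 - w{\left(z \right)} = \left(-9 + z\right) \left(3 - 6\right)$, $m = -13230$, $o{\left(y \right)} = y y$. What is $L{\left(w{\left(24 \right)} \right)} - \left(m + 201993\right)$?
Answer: $-189247$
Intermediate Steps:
$o{\left(y \right)} = y^{2}$
$w{\left(z \right)} = -23 + 3 z$ ($w{\left(z \right)} = 4 - \left(-9 + z\right) \left(3 - 6\right) = 4 - \left(-9 + z\right) \left(-3\right) = 4 - \left(27 - 3 z\right) = 4 + \left(-27 + 3 z\right) = -23 + 3 z$)
$L{\left(W \right)} = -484$ ($L{\left(W \right)} = - 4 \left(221 - \left(-10\right)^{2}\right) = - 4 \left(221 - 100\right) = \left(-4\right) 121 = -484$)
$L{\left(w{\left(24 \right)} \right)} - \left(m + 201993\right) = -484 - \left(-13230 + 201993\right) = -484 - 188763 = -189247$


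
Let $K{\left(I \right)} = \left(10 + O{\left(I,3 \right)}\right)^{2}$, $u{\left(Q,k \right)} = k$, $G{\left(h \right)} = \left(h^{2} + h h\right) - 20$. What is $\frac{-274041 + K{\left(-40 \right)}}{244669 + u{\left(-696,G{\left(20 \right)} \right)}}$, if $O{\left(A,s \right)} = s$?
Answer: $- \frac{273872}{245449} \approx -1.1158$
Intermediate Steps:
$G{\left(h \right)} = -20 + 2 h^{2}$ ($G{\left(h \right)} = \left(h^{2} + h^{2}\right) - 20 = 2 h^{2} - 20 = -20 + 2 h^{2}$)
$K{\left(I \right)} = 169$ ($K{\left(I \right)} = \left(10 + 3\right)^{2} = 13^{2} = 169$)
$\frac{-274041 + K{\left(-40 \right)}}{244669 + u{\left(-696,G{\left(20 \right)} \right)}} = \frac{-274041 + 169}{244669 - \left(20 - 2 \cdot 20^{2}\right)} = - \frac{273872}{244669 + \left(-20 + 2 \cdot 400\right)} = - \frac{273872}{244669 + \left(-20 + 800\right)} = - \frac{273872}{244669 + 780} = - \frac{273872}{245449}$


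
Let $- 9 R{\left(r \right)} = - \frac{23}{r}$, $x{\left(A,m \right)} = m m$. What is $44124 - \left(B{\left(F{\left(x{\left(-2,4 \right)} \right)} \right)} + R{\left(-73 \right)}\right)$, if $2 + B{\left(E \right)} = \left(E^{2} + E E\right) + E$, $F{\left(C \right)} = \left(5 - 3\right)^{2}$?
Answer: $\frac{28967153}{657} \approx 44090.0$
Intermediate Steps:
$x{\left(A,m \right)} = m^{2}$
$R{\left(r \right)} = \frac{23}{9 r}$ ($R{\left(r \right)} = - \frac{\left(-23\right) \frac{1}{r}}{9} = \frac{23}{9 r}$)
$F{\left(C \right)} = 4$ ($F{\left(C \right)} = 2^{2} = 4$)
$B{\left(E \right)} = -2 + E + 2 E^{2}$ ($B{\left(E \right)} = -2 + \left(\left(E^{2} + E E\right) + E\right) = -2 + \left(\left(E^{2} + E^{2}\right) + E\right) = -2 + \left(2 E^{2} + E\right) = -2 + \left(E + 2 E^{2}\right) = -2 + E + 2 E^{2}$)
$44124 - \left(B{\left(F{\left(x{\left(-2,4 \right)} \right)} \right)} + R{\left(-73 \right)}\right) = 44124 - \left(\left(-2 + 4 + 2 \cdot 4^{2}\right) + \frac{23}{9 \left(-73\right)}\right) = 44124 - \left(\left(-2 + 4 + 2 \cdot 16\right) + \frac{23}{9} \left(- \frac{1}{73}\right)\right) = 44124 - \left(\left(-2 + 4 + 32\right) - \frac{23}{657}\right) = 44124 - \left(34 - \frac{23}{657}\right) = 44124 - \frac{22315}{657} = \frac{28967153}{657}$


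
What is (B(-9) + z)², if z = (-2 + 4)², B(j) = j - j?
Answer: 16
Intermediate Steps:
B(j) = 0
z = 4 (z = 2² = 4)
(B(-9) + z)² = (0 + 4)² = 4² = 16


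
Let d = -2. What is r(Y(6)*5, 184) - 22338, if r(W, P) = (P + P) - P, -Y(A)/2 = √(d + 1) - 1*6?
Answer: -22154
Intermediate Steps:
Y(A) = 12 - 2*I (Y(A) = -2*(√(-2 + 1) - 1*6) = -2*(√(-1) - 6) = -2*(I - 6) = -2*(-6 + I) = 12 - 2*I)
r(W, P) = P (r(W, P) = 2*P - P = P)
r(Y(6)*5, 184) - 22338 = 184 - 22338 = -22154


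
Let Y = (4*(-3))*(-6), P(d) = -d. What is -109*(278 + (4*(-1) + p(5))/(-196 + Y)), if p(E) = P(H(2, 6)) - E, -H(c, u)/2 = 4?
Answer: -3757557/124 ≈ -30303.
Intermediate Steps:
H(c, u) = -8 (H(c, u) = -2*4 = -8)
p(E) = 8 - E (p(E) = -1*(-8) - E = 8 - E)
Y = 72 (Y = -12*(-6) = 72)
-109*(278 + (4*(-1) + p(5))/(-196 + Y)) = -109*(278 + (4*(-1) + (8 - 1*5))/(-196 + 72)) = -109*(278 + (-4 + (8 - 5))/(-124)) = -109*(278 + (-4 + 3)*(-1/124)) = -109*(278 - 1*(-1/124)) = -109*(278 + 1/124) = -109*34473/124 = -3757557/124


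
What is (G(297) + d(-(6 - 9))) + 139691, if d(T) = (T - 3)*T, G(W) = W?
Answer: 139988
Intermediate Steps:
d(T) = T*(-3 + T) (d(T) = (-3 + T)*T = T*(-3 + T))
(G(297) + d(-(6 - 9))) + 139691 = (297 + (-(6 - 9))*(-3 - (6 - 9))) + 139691 = (297 + (-1*(-3))*(-3 - 1*(-3))) + 139691 = (297 + 3*(-3 + 3)) + 139691 = (297 + 3*0) + 139691 = (297 + 0) + 139691 = 297 + 139691 = 139988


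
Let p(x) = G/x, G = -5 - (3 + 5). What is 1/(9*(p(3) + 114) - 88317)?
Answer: -1/87330 ≈ -1.1451e-5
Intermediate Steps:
G = -13 (G = -5 - 1*8 = -5 - 8 = -13)
p(x) = -13/x
1/(9*(p(3) + 114) - 88317) = 1/(9*(-13/3 + 114) - 88317) = 1/(9*(329/3) - 88317) = 1/(987 - 88317) = 1/(-87330) = -1/87330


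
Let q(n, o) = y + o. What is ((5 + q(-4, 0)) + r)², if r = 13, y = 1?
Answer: 361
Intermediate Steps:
q(n, o) = 1 + o
((5 + q(-4, 0)) + r)² = ((5 + (1 + 0)) + 13)² = ((5 + 1) + 13)² = (6 + 13)² = 19² = 361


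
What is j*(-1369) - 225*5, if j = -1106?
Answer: 1512989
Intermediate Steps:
j*(-1369) - 225*5 = -1106*(-1369) - 225*5 = 1514114 - 1125 = 1512989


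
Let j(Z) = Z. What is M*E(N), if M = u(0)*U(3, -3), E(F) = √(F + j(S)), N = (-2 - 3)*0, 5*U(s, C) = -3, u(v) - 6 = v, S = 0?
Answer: 0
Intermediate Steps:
u(v) = 6 + v
U(s, C) = -⅗ (U(s, C) = (⅕)*(-3) = -⅗)
N = 0 (N = -5*0 = 0)
E(F) = √F (E(F) = √(F + 0) = √F)
M = -18/5 (M = (6 + 0)*(-⅗) = 6*(-⅗) = -18/5 ≈ -3.6000)
M*E(N) = -18*√0/5 = -18/5*0 = 0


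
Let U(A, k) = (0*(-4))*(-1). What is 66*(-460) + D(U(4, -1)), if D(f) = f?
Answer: -30360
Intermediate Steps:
U(A, k) = 0 (U(A, k) = 0*(-1) = 0)
66*(-460) + D(U(4, -1)) = 66*(-460) + 0 = -30360 + 0 = -30360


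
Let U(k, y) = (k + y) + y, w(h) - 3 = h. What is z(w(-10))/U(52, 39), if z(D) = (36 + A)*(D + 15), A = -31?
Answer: 4/13 ≈ 0.30769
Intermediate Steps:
w(h) = 3 + h
z(D) = 75 + 5*D (z(D) = (36 - 31)*(D + 15) = 5*(15 + D) = 75 + 5*D)
U(k, y) = k + 2*y
z(w(-10))/U(52, 39) = (75 + 5*(3 - 10))/(52 + 2*39) = (75 + 5*(-7))/(52 + 78) = (75 - 35)/130 = 40*(1/130) = 4/13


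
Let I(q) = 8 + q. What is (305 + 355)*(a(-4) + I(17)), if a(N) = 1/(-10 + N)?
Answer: 115170/7 ≈ 16453.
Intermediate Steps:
(305 + 355)*(a(-4) + I(17)) = (305 + 355)*(1/(-10 - 4) + (8 + 17)) = 660*(1/(-14) + 25) = 660*(-1/14 + 25) = 660*(349/14) = 115170/7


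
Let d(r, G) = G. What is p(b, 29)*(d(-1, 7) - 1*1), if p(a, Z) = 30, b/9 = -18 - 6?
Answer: 180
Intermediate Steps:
b = -216 (b = 9*(-18 - 6) = 9*(-24) = -216)
p(b, 29)*(d(-1, 7) - 1*1) = 30*(7 - 1*1) = 30*(7 - 1) = 30*6 = 180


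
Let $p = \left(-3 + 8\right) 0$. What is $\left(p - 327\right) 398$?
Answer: $-130146$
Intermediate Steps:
$p = 0$ ($p = 5 \cdot 0 = 0$)
$\left(p - 327\right) 398 = \left(0 - 327\right) 398 = \left(-327\right) 398 = -130146$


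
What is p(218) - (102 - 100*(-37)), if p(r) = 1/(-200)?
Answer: -760401/200 ≈ -3802.0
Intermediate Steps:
p(r) = -1/200
p(218) - (102 - 100*(-37)) = -1/200 - (102 - 100*(-37)) = -1/200 - (102 + 3700) = -1/200 - 1*3802 = -1/200 - 3802 = -760401/200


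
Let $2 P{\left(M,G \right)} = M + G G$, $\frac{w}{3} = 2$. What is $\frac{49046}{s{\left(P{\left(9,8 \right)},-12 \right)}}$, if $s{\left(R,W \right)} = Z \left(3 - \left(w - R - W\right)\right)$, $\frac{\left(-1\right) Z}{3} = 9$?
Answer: $- \frac{98092}{1161} \approx -84.489$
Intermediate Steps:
$w = 6$ ($w = 3 \cdot 2 = 6$)
$P{\left(M,G \right)} = \frac{M}{2} + \frac{G^{2}}{2}$ ($P{\left(M,G \right)} = \frac{M + G G}{2} = \frac{M + G^{2}}{2} = \frac{M}{2} + \frac{G^{2}}{2}$)
$Z = -27$ ($Z = \left(-3\right) 9 = -27$)
$s{\left(R,W \right)} = 81 - 27 R - 27 W$ ($s{\left(R,W \right)} = - 27 \left(3 - \left(6 - R - W\right)\right) = - 27 \left(3 + \left(-6 + R + W\right)\right) = - 27 \left(-3 + R + W\right) = 81 - 27 R - 27 W$)
$\frac{49046}{s{\left(P{\left(9,8 \right)},-12 \right)}} = \frac{49046}{81 - 27 \left(\frac{1}{2} \cdot 9 + \frac{8^{2}}{2}\right) - -324} = \frac{49046}{81 - 27 \left(\frac{9}{2} + \frac{1}{2} \cdot 64\right) + 324} = \frac{49046}{81 - 27 \left(\frac{9}{2} + 32\right) + 324} = \frac{49046}{81 - \frac{1971}{2} + 324} = \frac{49046}{- \frac{1161}{2}} = 49046 \left(- \frac{2}{1161}\right) = - \frac{98092}{1161}$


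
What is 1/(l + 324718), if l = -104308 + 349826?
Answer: 1/570236 ≈ 1.7537e-6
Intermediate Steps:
l = 245518
1/(l + 324718) = 1/(245518 + 324718) = 1/570236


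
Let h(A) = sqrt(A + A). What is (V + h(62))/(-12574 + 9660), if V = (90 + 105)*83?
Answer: -16185/2914 - sqrt(31)/1457 ≈ -5.5580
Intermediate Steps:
h(A) = sqrt(2)*sqrt(A) (h(A) = sqrt(2*A) = sqrt(2)*sqrt(A))
V = 16185 (V = 195*83 = 16185)
(V + h(62))/(-12574 + 9660) = (16185 + sqrt(2)*sqrt(62))/(-12574 + 9660) = (16185 + 2*sqrt(31))/(-2914) = (16185 + 2*sqrt(31))*(-1/2914) = -16185/2914 - sqrt(31)/1457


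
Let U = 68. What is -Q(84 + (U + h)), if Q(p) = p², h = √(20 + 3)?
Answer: -(152 + √23)² ≈ -24585.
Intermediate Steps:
h = √23 ≈ 4.7958
-Q(84 + (U + h)) = -(84 + (68 + √23))² = -(152 + √23)²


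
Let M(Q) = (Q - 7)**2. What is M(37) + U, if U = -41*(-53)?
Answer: 3073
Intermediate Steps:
M(Q) = (-7 + Q)**2
U = 2173
M(37) + U = (-7 + 37)**2 + 2173 = 30**2 + 2173 = 900 + 2173 = 3073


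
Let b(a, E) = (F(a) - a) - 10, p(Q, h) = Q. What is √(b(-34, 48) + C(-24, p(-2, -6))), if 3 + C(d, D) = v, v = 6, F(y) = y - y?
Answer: 3*√3 ≈ 5.1962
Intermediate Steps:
F(y) = 0
C(d, D) = 3 (C(d, D) = -3 + 6 = 3)
b(a, E) = -10 - a (b(a, E) = (0 - a) - 10 = -a - 10 = -10 - a)
√(b(-34, 48) + C(-24, p(-2, -6))) = √((-10 - 1*(-34)) + 3) = √((-10 + 34) + 3) = √(24 + 3) = √27 = 3*√3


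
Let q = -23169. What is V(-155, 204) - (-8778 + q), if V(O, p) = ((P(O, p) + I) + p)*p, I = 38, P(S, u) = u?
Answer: 122931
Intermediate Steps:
V(O, p) = p*(38 + 2*p) (V(O, p) = ((p + 38) + p)*p = ((38 + p) + p)*p = (38 + 2*p)*p = p*(38 + 2*p))
V(-155, 204) - (-8778 + q) = 2*204*(19 + 204) - (-8778 - 23169) = 2*204*223 - 1*(-31947) = 90984 + 31947 = 122931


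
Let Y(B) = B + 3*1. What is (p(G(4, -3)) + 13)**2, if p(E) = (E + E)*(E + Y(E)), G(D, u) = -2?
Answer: 289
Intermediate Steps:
Y(B) = 3 + B (Y(B) = B + 3 = 3 + B)
p(E) = 2*E*(3 + 2*E) (p(E) = (E + E)*(E + (3 + E)) = (2*E)*(3 + 2*E) = 2*E*(3 + 2*E))
(p(G(4, -3)) + 13)**2 = (2*(-2)*(3 + 2*(-2)) + 13)**2 = (2*(-2)*(3 - 4) + 13)**2 = (2*(-2)*(-1) + 13)**2 = (4 + 13)**2 = 17**2 = 289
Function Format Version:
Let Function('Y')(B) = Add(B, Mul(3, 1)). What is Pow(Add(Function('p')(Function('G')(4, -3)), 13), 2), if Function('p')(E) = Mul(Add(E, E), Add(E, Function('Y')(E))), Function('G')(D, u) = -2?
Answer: 289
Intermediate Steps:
Function('Y')(B) = Add(3, B) (Function('Y')(B) = Add(B, 3) = Add(3, B))
Function('p')(E) = Mul(2, E, Add(3, Mul(2, E))) (Function('p')(E) = Mul(Add(E, E), Add(E, Add(3, E))) = Mul(Mul(2, E), Add(3, Mul(2, E))) = Mul(2, E, Add(3, Mul(2, E))))
Pow(Add(Function('p')(Function('G')(4, -3)), 13), 2) = Pow(Add(Mul(2, -2, Add(3, Mul(2, -2))), 13), 2) = Pow(Add(Mul(2, -2, Add(3, -4)), 13), 2) = Pow(Add(Mul(2, -2, -1), 13), 2) = Pow(Add(4, 13), 2) = Pow(17, 2) = 289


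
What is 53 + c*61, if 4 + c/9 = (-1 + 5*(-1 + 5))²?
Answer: 196046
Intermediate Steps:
c = 3213 (c = -36 + 9*(-1 + 5*(-1 + 5))² = -36 + 9*(-1 + 5*4)² = -36 + 9*(-1 + 20)² = -36 + 9*19² = -36 + 9*361 = -36 + 3249 = 3213)
53 + c*61 = 53 + 3213*61 = 53 + 195993 = 196046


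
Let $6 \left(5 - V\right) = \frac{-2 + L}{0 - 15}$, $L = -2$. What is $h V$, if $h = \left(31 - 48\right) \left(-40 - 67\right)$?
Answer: $\frac{405637}{45} \approx 9014.2$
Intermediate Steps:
$V = \frac{223}{45}$ ($V = 5 - \frac{\left(-2 - 2\right) \frac{1}{0 - 15}}{6} = 5 - \frac{\left(-4\right) \frac{1}{0 - 15}}{6} = 5 - \frac{\left(-4\right) \frac{1}{-15}}{6} = 5 - \frac{\left(-4\right) \left(- \frac{1}{15}\right)}{6} = 5 - \frac{2}{45} = \frac{223}{45} \approx 4.9556$)
$h = 1819$ ($h = \left(-17\right) \left(-107\right) = 1819$)
$h V = 1819 \cdot \frac{223}{45} = \frac{405637}{45}$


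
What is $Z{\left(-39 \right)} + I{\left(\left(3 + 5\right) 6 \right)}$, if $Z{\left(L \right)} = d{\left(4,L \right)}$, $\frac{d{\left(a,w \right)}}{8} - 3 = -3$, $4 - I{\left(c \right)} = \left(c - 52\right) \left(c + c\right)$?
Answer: $388$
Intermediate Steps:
$I{\left(c \right)} = 4 - 2 c \left(-52 + c\right)$ ($I{\left(c \right)} = 4 - \left(c - 52\right) \left(c + c\right) = 4 - \left(-52 + c\right) 2 c = 4 - 2 c \left(-52 + c\right)$)
$d{\left(a,w \right)} = 0$ ($d{\left(a,w \right)} = 24 + 8 \left(-3\right) = 24 - 24 = 0$)
$Z{\left(L \right)} = 0$
$Z{\left(-39 \right)} + I{\left(\left(3 + 5\right) 6 \right)} = 0 + \left(4 - 2 \left(\left(3 + 5\right) 6\right)^{2} + 104 \left(3 + 5\right) 6\right) = 0 + \left(4 - 2 \left(8 \cdot 6\right)^{2} + 104 \cdot 8 \cdot 6\right) = 0 + \left(4 - 2 \cdot 48^{2} + 104 \cdot 48\right) = 0 + \left(4 - 4608 + 4992\right) = 0 + 388 = 388$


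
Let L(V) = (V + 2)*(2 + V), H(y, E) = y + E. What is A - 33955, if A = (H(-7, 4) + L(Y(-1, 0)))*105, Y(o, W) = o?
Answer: -34165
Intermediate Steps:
H(y, E) = E + y
L(V) = (2 + V)**2 (L(V) = (2 + V)*(2 + V) = (2 + V)**2)
A = -210 (A = ((4 - 7) + (2 - 1)**2)*105 = (-3 + 1**2)*105 = (-3 + 1)*105 = -2*105 = -210)
A - 33955 = -210 - 33955 = -34165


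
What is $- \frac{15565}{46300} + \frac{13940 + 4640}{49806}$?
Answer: $\frac{8502361}{230601780} \approx 0.03687$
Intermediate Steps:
$- \frac{15565}{46300} + \frac{13940 + 4640}{49806} = \left(-15565\right) \frac{1}{46300} + 18580 \cdot \frac{1}{49806} = - \frac{3113}{9260} + \frac{9290}{24903} = \frac{8502361}{230601780}$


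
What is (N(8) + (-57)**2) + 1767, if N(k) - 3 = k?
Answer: 5027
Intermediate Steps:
N(k) = 3 + k
(N(8) + (-57)**2) + 1767 = ((3 + 8) + (-57)**2) + 1767 = (11 + 3249) + 1767 = 3260 + 1767 = 5027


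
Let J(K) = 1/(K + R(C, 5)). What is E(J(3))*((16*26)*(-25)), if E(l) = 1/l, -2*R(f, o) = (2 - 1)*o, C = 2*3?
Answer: -5200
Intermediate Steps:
C = 6
R(f, o) = -o/2 (R(f, o) = -(2 - 1)*o/2 = -o/2)
J(K) = 1/(-5/2 + K) (J(K) = 1/(K - 1/2*5) = 1/(K - 5/2) = 1/(-5/2 + K))
E(J(3))*((16*26)*(-25)) = ((16*26)*(-25))/((2/(-5 + 2*3))) = (416*(-25))/((2/(-5 + 6))) = -10400/(2/1) = -10400/(2*1) = -10400/2 = (1/2)*(-10400) = -5200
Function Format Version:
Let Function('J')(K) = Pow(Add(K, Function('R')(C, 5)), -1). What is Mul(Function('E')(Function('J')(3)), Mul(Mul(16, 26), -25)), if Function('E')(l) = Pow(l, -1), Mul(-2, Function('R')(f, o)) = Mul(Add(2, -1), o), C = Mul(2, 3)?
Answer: -5200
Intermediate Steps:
C = 6
Function('R')(f, o) = Mul(Rational(-1, 2), o) (Function('R')(f, o) = Mul(Rational(-1, 2), Mul(Add(2, -1), o)) = Mul(Rational(-1, 2), Mul(1, o)) = Mul(Rational(-1, 2), o))
Function('J')(K) = Pow(Add(Rational(-5, 2), K), -1) (Function('J')(K) = Pow(Add(K, Mul(Rational(-1, 2), 5)), -1) = Pow(Add(K, Rational(-5, 2)), -1) = Pow(Add(Rational(-5, 2), K), -1))
Mul(Function('E')(Function('J')(3)), Mul(Mul(16, 26), -25)) = Mul(Pow(Mul(2, Pow(Add(-5, Mul(2, 3)), -1)), -1), Mul(Mul(16, 26), -25)) = Mul(Pow(Mul(2, Pow(Add(-5, 6), -1)), -1), Mul(416, -25)) = Mul(Pow(Mul(2, Pow(1, -1)), -1), -10400) = Mul(Pow(Mul(2, 1), -1), -10400) = Mul(Pow(2, -1), -10400) = Mul(Rational(1, 2), -10400) = -5200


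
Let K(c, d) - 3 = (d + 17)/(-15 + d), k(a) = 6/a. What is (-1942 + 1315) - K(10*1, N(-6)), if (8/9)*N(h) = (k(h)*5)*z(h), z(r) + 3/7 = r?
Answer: -749527/1185 ≈ -632.51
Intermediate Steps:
z(r) = -3/7 + r
N(h) = 135*(-3/7 + h)/(4*h) (N(h) = 9*(((6/h)*5)*(-3/7 + h))/8 = 9*((30/h)*(-3/7 + h))/8 = 9*(30*(-3/7 + h)/h)/8 = 135*(-3/7 + h)/(4*h))
K(c, d) = 3 + (17 + d)/(-15 + d) (K(c, d) = 3 + (d + 17)/(-15 + d) = 3 + (17 + d)/(-15 + d))
(-1942 + 1315) - K(10*1, N(-6)) = (-1942 + 1315) - 4*(-7 + (135/28)*(-3 + 7*(-6))/(-6))/(-15 + (135/28)*(-3 + 7*(-6))/(-6)) = -627 - 4*(-7 + (135/28)*(-1/6)*(-3 - 42))/(-15 + (135/28)*(-1/6)*(-3 - 42)) = -627 - 4*(-7 + (135/28)*(-1/6)*(-45))/(-15 + (135/28)*(-1/6)*(-45)) = -627 - 4*(-7 + 2025/56)/(-15 + 2025/56) = -627 - 4*1633/(1185/56*56) = -627 - 4*56*1633/(1185*56) = -627 - 1*6532/1185 = -627 - 6532/1185 = -749527/1185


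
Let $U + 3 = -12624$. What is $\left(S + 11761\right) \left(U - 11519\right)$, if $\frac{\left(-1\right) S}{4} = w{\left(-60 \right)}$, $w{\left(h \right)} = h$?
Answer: $-289776146$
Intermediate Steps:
$S = 240$ ($S = \left(-4\right) \left(-60\right) = 240$)
$U = -12627$ ($U = -3 - 12624 = -12627$)
$\left(S + 11761\right) \left(U - 11519\right) = \left(240 + 11761\right) \left(-12627 - 11519\right) = 12001 \left(-24146\right) = -289776146$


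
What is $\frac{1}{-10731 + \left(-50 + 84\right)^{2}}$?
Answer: $- \frac{1}{9575} \approx -0.00010444$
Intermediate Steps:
$\frac{1}{-10731 + \left(-50 + 84\right)^{2}} = \frac{1}{-10731 + 34^{2}} = \frac{1}{-10731 + 1156} = \frac{1}{-9575} = - \frac{1}{9575}$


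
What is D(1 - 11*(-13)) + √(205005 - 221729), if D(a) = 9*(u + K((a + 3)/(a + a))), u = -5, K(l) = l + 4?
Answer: -141/32 + 2*I*√4181 ≈ -4.4063 + 129.32*I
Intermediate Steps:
K(l) = 4 + l
D(a) = -9 + 9*(3 + a)/(2*a) (D(a) = 9*(-5 + (4 + (a + 3)/(a + a))) = 9*(-5 + (4 + (3 + a)/((2*a)))) = 9*(-5 + (4 + (3 + a)*(1/(2*a)))) = 9*(-5 + (4 + (3 + a)/(2*a))) = 9*(-1 + (3 + a)/(2*a)) = -9 + 9*(3 + a)/(2*a))
D(1 - 11*(-13)) + √(205005 - 221729) = 9*(3 - (1 - 11*(-13)))/(2*(1 - 11*(-13))) + √(205005 - 221729) = 9*(3 - (1 + 143))/(2*(1 + 143)) + √(-16724) = (9/2)*(3 - 1*144)/144 + 2*I*√4181 = (9/2)*(1/144)*(3 - 144) + 2*I*√4181 = (9/2)*(1/144)*(-141) + 2*I*√4181 = -141/32 + 2*I*√4181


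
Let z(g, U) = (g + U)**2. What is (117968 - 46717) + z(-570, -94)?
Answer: 512147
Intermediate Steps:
z(g, U) = (U + g)**2
(117968 - 46717) + z(-570, -94) = (117968 - 46717) + (-94 - 570)**2 = 71251 + (-664)**2 = 71251 + 440896 = 512147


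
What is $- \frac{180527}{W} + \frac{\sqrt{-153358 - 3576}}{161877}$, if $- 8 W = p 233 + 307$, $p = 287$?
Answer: $\frac{722108}{33589} + \frac{i \sqrt{156934}}{161877} \approx 21.498 + 0.0024472 i$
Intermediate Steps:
$W = - \frac{33589}{4}$ ($W = - \frac{287 \cdot 233 + 307}{8} = - \frac{66871 + 307}{8} = \left(- \frac{1}{8}\right) 67178 = - \frac{33589}{4} \approx -8397.3$)
$- \frac{180527}{W} + \frac{\sqrt{-153358 - 3576}}{161877} = - \frac{180527}{- \frac{33589}{4}} + \frac{\sqrt{-153358 - 3576}}{161877} = \left(-180527\right) \left(- \frac{4}{33589}\right) + \sqrt{-156934} \cdot \frac{1}{161877} = \frac{722108}{33589} + i \sqrt{156934} \cdot \frac{1}{161877} = \frac{722108}{33589} + \frac{i \sqrt{156934}}{161877}$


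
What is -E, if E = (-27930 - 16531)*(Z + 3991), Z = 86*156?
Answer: 773932627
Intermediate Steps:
Z = 13416
E = -773932627 (E = (-27930 - 16531)*(13416 + 3991) = -44461*17407 = -773932627)
-E = -1*(-773932627) = 773932627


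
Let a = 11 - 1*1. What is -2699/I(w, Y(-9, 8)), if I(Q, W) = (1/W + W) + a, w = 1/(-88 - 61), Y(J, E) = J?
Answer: -24291/8 ≈ -3036.4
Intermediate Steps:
w = -1/149 (w = 1/(-149) = -1/149 ≈ -0.0067114)
a = 10 (a = 11 - 1 = 10)
I(Q, W) = 10 + W + 1/W (I(Q, W) = (1/W + W) + 10 = (W + 1/W) + 10 = 10 + W + 1/W)
-2699/I(w, Y(-9, 8)) = -2699/(10 - 9 + 1/(-9)) = -2699/(10 - 9 - ⅑) = -2699/8/9 = -2699*9/8 = -24291/8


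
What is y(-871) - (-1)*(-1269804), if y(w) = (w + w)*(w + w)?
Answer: 1764760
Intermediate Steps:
y(w) = 4*w² (y(w) = (2*w)*(2*w) = 4*w²)
y(-871) - (-1)*(-1269804) = 4*(-871)² - (-1)*(-1269804) = 4*758641 - 1*1269804 = 3034564 - 1269804 = 1764760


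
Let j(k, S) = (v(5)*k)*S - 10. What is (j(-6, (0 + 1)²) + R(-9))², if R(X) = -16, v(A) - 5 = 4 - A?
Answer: 2500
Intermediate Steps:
v(A) = 9 - A (v(A) = 5 + (4 - A) = 9 - A)
j(k, S) = -10 + 4*S*k (j(k, S) = ((9 - 1*5)*k)*S - 10 = ((9 - 5)*k)*S - 10 = (4*k)*S - 10 = 4*S*k - 10 = -10 + 4*S*k)
(j(-6, (0 + 1)²) + R(-9))² = ((-10 + 4*(0 + 1)²*(-6)) - 16)² = ((-10 + 4*1²*(-6)) - 16)² = ((-10 + 4*1*(-6)) - 16)² = ((-10 - 24) - 16)² = (-34 - 16)² = (-50)² = 2500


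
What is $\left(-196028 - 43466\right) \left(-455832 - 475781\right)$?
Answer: $223115723822$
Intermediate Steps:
$\left(-196028 - 43466\right) \left(-455832 - 475781\right) = \left(-239494\right) \left(-931613\right) = 223115723822$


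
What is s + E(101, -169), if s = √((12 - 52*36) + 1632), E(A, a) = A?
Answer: 101 + 2*I*√57 ≈ 101.0 + 15.1*I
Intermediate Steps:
s = 2*I*√57 (s = √((12 - 1872) + 1632) = √(-1860 + 1632) = √(-228) = 2*I*√57 ≈ 15.1*I)
s + E(101, -169) = 2*I*√57 + 101 = 101 + 2*I*√57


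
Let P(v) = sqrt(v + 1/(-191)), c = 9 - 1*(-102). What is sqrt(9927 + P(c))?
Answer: sqrt(362146887 + 3820*sqrt(10123))/191 ≈ 99.687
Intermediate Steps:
c = 111 (c = 9 + 102 = 111)
P(v) = sqrt(-1/191 + v) (P(v) = sqrt(v - 1/191) = sqrt(-1/191 + v))
sqrt(9927 + P(c)) = sqrt(9927 + sqrt(-191 + 36481*111)/191) = sqrt(9927 + sqrt(-191 + 4049391)/191) = sqrt(9927 + sqrt(4049200)/191) = sqrt(9927 + (20*sqrt(10123))/191) = sqrt(9927 + 20*sqrt(10123)/191)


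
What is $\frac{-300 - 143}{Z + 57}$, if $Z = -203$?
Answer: $\frac{443}{146} \approx 3.0342$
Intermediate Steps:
$\frac{-300 - 143}{Z + 57} = \frac{-300 - 143}{-203 + 57} = - \frac{443}{-146} = \left(-443\right) \left(- \frac{1}{146}\right) = \frac{443}{146}$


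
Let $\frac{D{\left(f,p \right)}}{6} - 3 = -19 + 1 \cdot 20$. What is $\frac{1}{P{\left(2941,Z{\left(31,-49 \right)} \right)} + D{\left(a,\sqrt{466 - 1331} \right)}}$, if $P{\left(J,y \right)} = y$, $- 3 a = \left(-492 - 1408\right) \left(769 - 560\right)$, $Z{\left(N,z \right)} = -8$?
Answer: $\frac{1}{16} \approx 0.0625$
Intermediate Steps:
$a = \frac{397100}{3}$ ($a = - \frac{\left(-492 - 1408\right) \left(769 - 560\right)}{3} = - \frac{\left(-1900\right) 209}{3} = \left(- \frac{1}{3}\right) \left(-397100\right) = \frac{397100}{3} \approx 1.3237 \cdot 10^{5}$)
$D{\left(f,p \right)} = 24$ ($D{\left(f,p \right)} = 18 + 6 \left(-19 + 1 \cdot 20\right) = 18 + 6 \left(-19 + 20\right) = 18 + 6 \cdot 1 = 18 + 6 = 24$)
$\frac{1}{P{\left(2941,Z{\left(31,-49 \right)} \right)} + D{\left(a,\sqrt{466 - 1331} \right)}} = \frac{1}{-8 + 24} = \frac{1}{16}$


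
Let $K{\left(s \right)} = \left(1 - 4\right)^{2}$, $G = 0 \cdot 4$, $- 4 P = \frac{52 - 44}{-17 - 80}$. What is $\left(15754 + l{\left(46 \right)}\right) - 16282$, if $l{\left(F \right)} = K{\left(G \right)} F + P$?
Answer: $- \frac{11056}{97} \approx -113.98$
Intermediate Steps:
$P = \frac{2}{97}$ ($P = - \frac{\left(52 - 44\right) \frac{1}{-17 - 80}}{4} = - \frac{8 \frac{1}{-97}}{4} = - \frac{8 \left(- \frac{1}{97}\right)}{4} = \left(- \frac{1}{4}\right) \left(- \frac{8}{97}\right) = \frac{2}{97} \approx 0.020619$)
$G = 0$
$K{\left(s \right)} = 9$ ($K{\left(s \right)} = \left(-3\right)^{2} = 9$)
$l{\left(F \right)} = \frac{2}{97} + 9 F$ ($l{\left(F \right)} = 9 F + \frac{2}{97} = \frac{2}{97} + 9 F$)
$\left(15754 + l{\left(46 \right)}\right) - 16282 = \left(15754 + \left(\frac{2}{97} + 9 \cdot 46\right)\right) - 16282 = \left(15754 + \left(\frac{2}{97} + 414\right)\right) - 16282 = \left(15754 + \frac{40160}{97}\right) - 16282 = \frac{1568298}{97} - 16282 = - \frac{11056}{97}$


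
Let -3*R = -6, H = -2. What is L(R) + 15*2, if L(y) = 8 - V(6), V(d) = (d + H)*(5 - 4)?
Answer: 34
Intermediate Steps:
V(d) = -2 + d (V(d) = (d - 2)*(5 - 4) = (-2 + d)*1 = -2 + d)
R = 2 (R = -⅓*(-6) = 2)
L(y) = 4 (L(y) = 8 - (-2 + 6) = 8 - 1*4 = 8 - 4 = 4)
L(R) + 15*2 = 4 + 15*2 = 4 + 30 = 34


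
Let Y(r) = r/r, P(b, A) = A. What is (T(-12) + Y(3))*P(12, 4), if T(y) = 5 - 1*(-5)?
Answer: 44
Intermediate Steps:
T(y) = 10 (T(y) = 5 + 5 = 10)
Y(r) = 1
(T(-12) + Y(3))*P(12, 4) = (10 + 1)*4 = 11*4 = 44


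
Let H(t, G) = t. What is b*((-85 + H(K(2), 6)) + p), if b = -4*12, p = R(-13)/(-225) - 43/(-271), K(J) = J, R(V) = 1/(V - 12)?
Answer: 2020495664/508125 ≈ 3976.4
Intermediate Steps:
R(V) = 1/(-12 + V)
p = 242146/1524375 (p = 1/(-12 - 13*(-225)) - 43/(-271) = -1/225/(-25) - 43*(-1/271) = -1/25*(-1/225) + 43/271 = 1/5625 + 43/271 = 242146/1524375 ≈ 0.15885)
b = -48
b*((-85 + H(K(2), 6)) + p) = -48*((-85 + 2) + 242146/1524375) = -48*(-83 + 242146/1524375) = -48*(-126280979/1524375) = 2020495664/508125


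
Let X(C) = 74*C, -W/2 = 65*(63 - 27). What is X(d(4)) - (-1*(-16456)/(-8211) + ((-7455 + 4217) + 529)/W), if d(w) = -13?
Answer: -241257943/251160 ≈ -960.57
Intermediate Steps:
W = -4680 (W = -130*(63 - 27) = -130*36 = -2*2340 = -4680)
X(d(4)) - (-1*(-16456)/(-8211) + ((-7455 + 4217) + 529)/W) = 74*(-13) - (-1*(-16456)/(-8211) + ((-7455 + 4217) + 529)/(-4680)) = -962 - (16456*(-1/8211) + (-3238 + 529)*(-1/4680)) = -962 - (-968/483 - 2709*(-1/4680)) = -962 - (-968/483 + 301/520) = -962 - 1*(-357977/251160) = -962 + 357977/251160 = -241257943/251160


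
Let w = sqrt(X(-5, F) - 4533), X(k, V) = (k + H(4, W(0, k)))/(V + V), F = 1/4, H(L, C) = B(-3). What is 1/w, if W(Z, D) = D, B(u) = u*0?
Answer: -I*sqrt(4543)/4543 ≈ -0.014836*I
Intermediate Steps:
B(u) = 0
H(L, C) = 0
F = 1/4 ≈ 0.25000
X(k, V) = k/(2*V) (X(k, V) = (k + 0)/(V + V) = k/((2*V)) = k*(1/(2*V)) = k/(2*V))
w = I*sqrt(4543) (w = sqrt((1/2)*(-5)/(1/4) - 4533) = sqrt((1/2)*(-5)*4 - 4533) = sqrt(-10 - 4533) = sqrt(-4543) = I*sqrt(4543) ≈ 67.402*I)
1/w = 1/(I*sqrt(4543)) = -I*sqrt(4543)/4543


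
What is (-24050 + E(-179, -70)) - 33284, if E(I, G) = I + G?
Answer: -57583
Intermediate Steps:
E(I, G) = G + I
(-24050 + E(-179, -70)) - 33284 = (-24050 + (-70 - 179)) - 33284 = (-24050 - 249) - 33284 = -24299 - 33284 = -57583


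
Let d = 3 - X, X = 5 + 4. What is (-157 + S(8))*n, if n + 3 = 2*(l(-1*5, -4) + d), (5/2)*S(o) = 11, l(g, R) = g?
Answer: 3815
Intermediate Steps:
X = 9
S(o) = 22/5 (S(o) = (⅖)*11 = 22/5)
d = -6 (d = 3 - 1*9 = 3 - 9 = -6)
n = -25 (n = -3 + 2*(-1*5 - 6) = -3 + 2*(-5 - 6) = -3 + 2*(-11) = -3 - 22 = -25)
(-157 + S(8))*n = (-157 + 22/5)*(-25) = -763/5*(-25) = 3815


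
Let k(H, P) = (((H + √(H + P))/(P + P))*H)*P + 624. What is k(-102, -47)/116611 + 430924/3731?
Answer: 3867093490/33467357 - 51*I*√149/116611 ≈ 115.55 - 0.0053386*I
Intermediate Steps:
k(H, P) = 624 + H*(H + √(H + P))/2 (k(H, P) = (((H + √(H + P))/((2*P)))*H)*P + 624 = (((H + √(H + P))*(1/(2*P)))*H)*P + 624 = (((H + √(H + P))/(2*P))*H)*P + 624 = (H*(H + √(H + P))/(2*P))*P + 624 = H*(H + √(H + P))/2 + 624 = 624 + H*(H + √(H + P))/2)
k(-102, -47)/116611 + 430924/3731 = (624 + (½)*(-102)² + (½)*(-102)*√(-102 - 47))/116611 + 430924/3731 = (624 + (½)*10404 + (½)*(-102)*√(-149))*(1/116611) + 430924*(1/3731) = (624 + 5202 + (½)*(-102)*(I*√149))*(1/116611) + 33148/287 = (624 + 5202 - 51*I*√149)*(1/116611) + 33148/287 = (5826 - 51*I*√149)*(1/116611) + 33148/287 = (5826/116611 - 51*I*√149/116611) + 33148/287 = 3867093490/33467357 - 51*I*√149/116611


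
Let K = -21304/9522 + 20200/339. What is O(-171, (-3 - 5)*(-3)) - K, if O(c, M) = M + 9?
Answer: -13099955/537993 ≈ -24.350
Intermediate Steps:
O(c, M) = 9 + M
K = 30853724/537993 (K = -21304*1/9522 + 20200*(1/339) = -10652/4761 + 20200/339 = 30853724/537993 ≈ 57.350)
O(-171, (-3 - 5)*(-3)) - K = (9 + (-3 - 5)*(-3)) - 1*30853724/537993 = (9 - 8*(-3)) - 30853724/537993 = (9 + 24) - 30853724/537993 = 33 - 30853724/537993 = -13099955/537993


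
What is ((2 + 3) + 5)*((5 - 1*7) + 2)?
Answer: 0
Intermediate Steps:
((2 + 3) + 5)*((5 - 1*7) + 2) = (5 + 5)*((5 - 7) + 2) = 10*(-2 + 2) = 10*0 = 0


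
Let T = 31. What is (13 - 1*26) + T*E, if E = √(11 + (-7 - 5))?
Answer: -13 + 31*I ≈ -13.0 + 31.0*I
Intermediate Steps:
E = I (E = √(11 - 12) = √(-1) = I ≈ 1.0*I)
(13 - 1*26) + T*E = (13 - 1*26) + 31*I = (13 - 26) + 31*I = -13 + 31*I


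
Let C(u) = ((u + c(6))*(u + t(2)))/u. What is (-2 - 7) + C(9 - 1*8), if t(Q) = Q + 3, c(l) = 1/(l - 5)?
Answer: 3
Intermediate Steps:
c(l) = 1/(-5 + l)
t(Q) = 3 + Q
C(u) = (1 + u)*(5 + u)/u (C(u) = ((u + 1/(-5 + 6))*(u + (3 + 2)))/u = ((u + 1/1)*(u + 5))/u = ((u + 1)*(5 + u))/u = ((1 + u)*(5 + u))/u = (1 + u)*(5 + u)/u)
(-2 - 7) + C(9 - 1*8) = (-2 - 7) + (6 + (9 - 1*8) + 5/(9 - 1*8)) = -9 + (6 + (9 - 8) + 5/(9 - 8)) = -9 + (6 + 1 + 5/1) = -9 + (6 + 1 + 5*1) = -9 + (6 + 1 + 5) = -9 + 12 = 3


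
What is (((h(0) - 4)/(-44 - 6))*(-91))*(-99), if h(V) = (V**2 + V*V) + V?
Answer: 18018/25 ≈ 720.72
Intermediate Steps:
h(V) = V + 2*V**2 (h(V) = (V**2 + V**2) + V = 2*V**2 + V = V + 2*V**2)
(((h(0) - 4)/(-44 - 6))*(-91))*(-99) = (((0*(1 + 2*0) - 4)/(-44 - 6))*(-91))*(-99) = (((0*(1 + 0) - 4)/(-50))*(-91))*(-99) = (((0*1 - 4)*(-1/50))*(-91))*(-99) = (((0 - 4)*(-1/50))*(-91))*(-99) = (-4*(-1/50)*(-91))*(-99) = ((2/25)*(-91))*(-99) = -182/25*(-99) = 18018/25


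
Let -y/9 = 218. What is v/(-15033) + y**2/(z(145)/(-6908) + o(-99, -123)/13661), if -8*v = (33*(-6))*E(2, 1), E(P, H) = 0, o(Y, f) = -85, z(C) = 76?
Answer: -45409094246934/203177 ≈ -2.2350e+8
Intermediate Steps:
y = -1962 (y = -9*218 = -1962)
v = 0 (v = -33*(-6)*0/8 = -(-99)*0/4 = -1/8*0 = 0)
v/(-15033) + y**2/(z(145)/(-6908) + o(-99, -123)/13661) = 0/(-15033) + (-1962)**2/(76/(-6908) - 85/13661) = 0*(-1/15033) + 3849444/(76*(-1/6908) - 85*1/13661) = 0 + 3849444/(-19/1727 - 85/13661) = 0 + 3849444/(-406354/23592547) = 0 + 3849444*(-23592547/406354) = 0 - 45409094246934/203177 = -45409094246934/203177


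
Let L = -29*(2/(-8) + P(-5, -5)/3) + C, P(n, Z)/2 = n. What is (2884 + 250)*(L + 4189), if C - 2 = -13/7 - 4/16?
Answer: 282526966/21 ≈ 1.3454e+7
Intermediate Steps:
P(n, Z) = 2*n
C = -3/28 (C = 2 + (-13/7 - 4/16) = 2 + (-13*1/7 - 4*1/16) = 2 + (-13/7 - 1/4) = 2 - 59/28 = -3/28 ≈ -0.10714)
L = 2180/21 (L = -29*(2/(-8) + (2*(-5))/3) - 3/28 = -29*(2*(-1/8) - 10*1/3) - 3/28 = -29*(-1/4 - 10/3) - 3/28 = -29*(-43/12) - 3/28 = 1247/12 - 3/28 = 2180/21 ≈ 103.81)
(2884 + 250)*(L + 4189) = (2884 + 250)*(2180/21 + 4189) = 3134*(90149/21) = 282526966/21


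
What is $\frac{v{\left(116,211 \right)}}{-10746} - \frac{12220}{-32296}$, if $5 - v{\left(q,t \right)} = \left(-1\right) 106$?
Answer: $\frac{2661068}{7230267} \approx 0.36805$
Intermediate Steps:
$v{\left(q,t \right)} = 111$ ($v{\left(q,t \right)} = 5 - \left(-1\right) 106 = 5 - -106 = 5 + 106 = 111$)
$\frac{v{\left(116,211 \right)}}{-10746} - \frac{12220}{-32296} = \frac{111}{-10746} - \frac{12220}{-32296} = 111 \left(- \frac{1}{10746}\right) - - \frac{3055}{8074} = - \frac{37}{3582} + \frac{3055}{8074} = \frac{2661068}{7230267}$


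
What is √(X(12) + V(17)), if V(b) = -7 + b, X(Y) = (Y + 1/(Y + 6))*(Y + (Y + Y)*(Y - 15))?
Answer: 2*I*√1605/3 ≈ 26.708*I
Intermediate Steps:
X(Y) = (Y + 1/(6 + Y))*(Y + 2*Y*(-15 + Y)) (X(Y) = (Y + 1/(6 + Y))*(Y + (2*Y)*(-15 + Y)) = (Y + 1/(6 + Y))*(Y + 2*Y*(-15 + Y)))
√(X(12) + V(17)) = √(12*(-29 - 172*12 - 17*12² + 2*12³)/(6 + 12) + (-7 + 17)) = √(12*(-29 - 2064 - 17*144 + 2*1728)/18 + 10) = √(12*(1/18)*(-29 - 2064 - 2448 + 3456) + 10) = √(12*(1/18)*(-1085) + 10) = √(-2170/3 + 10) = √(-2140/3) = 2*I*√1605/3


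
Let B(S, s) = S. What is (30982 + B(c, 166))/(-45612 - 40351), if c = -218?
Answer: -30764/85963 ≈ -0.35787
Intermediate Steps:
(30982 + B(c, 166))/(-45612 - 40351) = (30982 - 218)/(-45612 - 40351) = 30764/(-85963) = 30764*(-1/85963) = -30764/85963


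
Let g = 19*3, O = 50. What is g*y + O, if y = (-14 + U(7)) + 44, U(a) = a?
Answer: 2159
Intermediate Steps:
g = 57
y = 37 (y = (-14 + 7) + 44 = -7 + 44 = 37)
g*y + O = 57*37 + 50 = 2109 + 50 = 2159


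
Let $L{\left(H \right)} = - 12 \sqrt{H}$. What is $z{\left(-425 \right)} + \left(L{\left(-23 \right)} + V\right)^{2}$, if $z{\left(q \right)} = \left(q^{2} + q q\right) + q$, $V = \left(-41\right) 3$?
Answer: $372642 + 2952 i \sqrt{23} \approx 3.7264 \cdot 10^{5} + 14157.0 i$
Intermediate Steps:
$V = -123$
$z{\left(q \right)} = q + 2 q^{2}$ ($z{\left(q \right)} = \left(q^{2} + q^{2}\right) + q = 2 q^{2} + q = q + 2 q^{2}$)
$z{\left(-425 \right)} + \left(L{\left(-23 \right)} + V\right)^{2} = - 425 \left(1 + 2 \left(-425\right)\right) + \left(- 12 \sqrt{-23} - 123\right)^{2} = - 425 \left(1 - 850\right) + \left(- 12 i \sqrt{23} - 123\right)^{2} = \left(-425\right) \left(-849\right) + \left(- 12 i \sqrt{23} - 123\right)^{2} = 360825 + \left(-123 - 12 i \sqrt{23}\right)^{2}$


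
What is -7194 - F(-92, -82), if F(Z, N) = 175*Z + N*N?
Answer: 2182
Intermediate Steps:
F(Z, N) = N**2 + 175*Z (F(Z, N) = 175*Z + N**2 = N**2 + 175*Z)
-7194 - F(-92, -82) = -7194 - ((-82)**2 + 175*(-92)) = -7194 - (6724 - 16100) = -7194 - 1*(-9376) = -7194 + 9376 = 2182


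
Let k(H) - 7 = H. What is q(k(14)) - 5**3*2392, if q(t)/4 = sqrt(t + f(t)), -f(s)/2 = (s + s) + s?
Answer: -299000 + 4*I*sqrt(105) ≈ -2.99e+5 + 40.988*I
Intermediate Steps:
k(H) = 7 + H
f(s) = -6*s (f(s) = -2*((s + s) + s) = -2*(2*s + s) = -6*s)
q(t) = 4*sqrt(5)*sqrt(-t) (q(t) = 4*sqrt(t - 6*t) = 4*sqrt(-5*t) = 4*(sqrt(5)*sqrt(-t)) = 4*sqrt(5)*sqrt(-t))
q(k(14)) - 5**3*2392 = 4*sqrt(5)*sqrt(-(7 + 14)) - 5**3*2392 = 4*sqrt(5)*sqrt(-1*21) - 125*2392 = 4*sqrt(5)*sqrt(-21) - 1*299000 = 4*sqrt(5)*(I*sqrt(21)) - 299000 = 4*I*sqrt(105) - 299000 = -299000 + 4*I*sqrt(105)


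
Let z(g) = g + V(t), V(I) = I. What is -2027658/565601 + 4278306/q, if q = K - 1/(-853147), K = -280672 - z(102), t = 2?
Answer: -2550168874281027900/135485874634559671 ≈ -18.822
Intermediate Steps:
z(g) = 2 + g (z(g) = g + 2 = 2 + g)
K = -280776 (K = -280672 - (2 + 102) = -280672 - 1*104 = -280672 - 104 = -280776)
q = -239543202071/853147 (q = -280776 - 1/(-853147) = -280776 - 1*(-1/853147) = -280776 + 1/853147 = -239543202071/853147 ≈ -2.8078e+5)
-2027658/565601 + 4278306/q = -2027658/565601 + 4278306/(-239543202071/853147) = -2027658*1/565601 + 4278306*(-853147/239543202071) = -2027658/565601 - 3650023928982/239543202071 = -2550168874281027900/135485874634559671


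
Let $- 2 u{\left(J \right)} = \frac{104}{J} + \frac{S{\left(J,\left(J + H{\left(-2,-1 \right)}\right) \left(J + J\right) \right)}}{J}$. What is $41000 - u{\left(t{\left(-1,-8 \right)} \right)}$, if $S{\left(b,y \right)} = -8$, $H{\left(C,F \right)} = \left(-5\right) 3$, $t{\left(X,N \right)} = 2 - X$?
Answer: $41016$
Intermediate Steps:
$H{\left(C,F \right)} = -15$
$u{\left(J \right)} = - \frac{48}{J}$ ($u{\left(J \right)} = - \frac{\frac{104}{J} - \frac{8}{J}}{2} = - \frac{96 \frac{1}{J}}{2} = - \frac{48}{J}$)
$41000 - u{\left(t{\left(-1,-8 \right)} \right)} = 41000 - - \frac{48}{2 - -1} = 41000 - - \frac{48}{2 + 1} = 41000 - - \frac{48}{3} = 41000 - \left(-48\right) \frac{1}{3} = 41000 - -16 = 41000 + 16 = 41016$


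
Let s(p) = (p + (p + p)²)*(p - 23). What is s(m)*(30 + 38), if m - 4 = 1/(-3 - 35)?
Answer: -595757061/6859 ≈ -86858.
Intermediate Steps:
m = 151/38 (m = 4 + 1/(-3 - 35) = 4 + 1/(-38) = 4 - 1/38 = 151/38 ≈ 3.9737)
s(p) = (-23 + p)*(p + 4*p²) (s(p) = (p + (2*p)²)*(-23 + p) = (p + 4*p²)*(-23 + p) = (-23 + p)*(p + 4*p²))
s(m)*(30 + 38) = (151*(-23 - 91*151/38 + 4*(151/38)²)/38)*(30 + 38) = (151*(-23 - 13741/38 + 4*(22801/1444))/38)*68 = (151*(-23 - 13741/38 + 22801/361)/38)*68 = ((151/38)*(-232083/722))*68 = -35044533/27436*68 = -595757061/6859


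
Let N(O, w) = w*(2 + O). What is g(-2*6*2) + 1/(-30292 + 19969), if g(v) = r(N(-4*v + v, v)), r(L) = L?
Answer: -18333649/10323 ≈ -1776.0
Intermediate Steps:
g(v) = v*(2 - 3*v) (g(v) = v*(2 + (-4*v + v)) = v*(2 - 3*v))
g(-2*6*2) + 1/(-30292 + 19969) = (-2*6*2)*(2 - 3*(-2*6)*2) + 1/(-30292 + 19969) = (-12*2)*(2 - (-36)*2) + 1/(-10323) = -24*(2 - 3*(-24)) - 1/10323 = -24*(2 + 72) - 1/10323 = -24*74 - 1/10323 = -1776 - 1/10323 = -18333649/10323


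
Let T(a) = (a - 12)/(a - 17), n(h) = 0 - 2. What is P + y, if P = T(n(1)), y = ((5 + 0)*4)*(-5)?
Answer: -1886/19 ≈ -99.263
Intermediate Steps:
y = -100 (y = (5*4)*(-5) = 20*(-5) = -100)
n(h) = -2
T(a) = (-12 + a)/(-17 + a)
P = 14/19 (P = (-12 - 2)/(-17 - 2) = -14/(-19) = -1/19*(-14) = 14/19 ≈ 0.73684)
P + y = 14/19 - 100 = -1886/19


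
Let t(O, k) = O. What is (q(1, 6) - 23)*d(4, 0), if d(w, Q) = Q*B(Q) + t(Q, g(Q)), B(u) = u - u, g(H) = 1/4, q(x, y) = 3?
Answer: 0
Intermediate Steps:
g(H) = ¼
B(u) = 0
d(w, Q) = Q (d(w, Q) = Q*0 + Q = 0 + Q = Q)
(q(1, 6) - 23)*d(4, 0) = (3 - 23)*0 = -20*0 = 0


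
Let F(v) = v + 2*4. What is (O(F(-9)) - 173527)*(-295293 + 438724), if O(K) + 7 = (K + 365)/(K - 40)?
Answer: -1020548570198/41 ≈ -2.4891e+10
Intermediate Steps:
F(v) = 8 + v (F(v) = v + 8 = 8 + v)
O(K) = -7 + (365 + K)/(-40 + K) (O(K) = -7 + (K + 365)/(K - 40) = -7 + (365 + K)/(-40 + K))
(O(F(-9)) - 173527)*(-295293 + 438724) = (3*(215 - 2*(8 - 9))/(-40 + (8 - 9)) - 173527)*(-295293 + 438724) = (3*(215 - 2*(-1))/(-40 - 1) - 173527)*143431 = (3*(215 + 2)/(-41) - 173527)*143431 = (3*(-1/41)*217 - 173527)*143431 = (-651/41 - 173527)*143431 = -7115258/41*143431 = -1020548570198/41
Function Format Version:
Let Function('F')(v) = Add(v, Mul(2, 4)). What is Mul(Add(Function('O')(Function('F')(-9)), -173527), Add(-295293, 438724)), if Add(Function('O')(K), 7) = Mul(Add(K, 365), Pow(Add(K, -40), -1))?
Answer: Rational(-1020548570198, 41) ≈ -2.4891e+10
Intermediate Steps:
Function('F')(v) = Add(8, v) (Function('F')(v) = Add(v, 8) = Add(8, v))
Function('O')(K) = Add(-7, Mul(Pow(Add(-40, K), -1), Add(365, K))) (Function('O')(K) = Add(-7, Mul(Add(K, 365), Pow(Add(K, -40), -1))) = Add(-7, Mul(Add(365, K), Pow(Add(-40, K), -1))) = Add(-7, Mul(Pow(Add(-40, K), -1), Add(365, K))))
Mul(Add(Function('O')(Function('F')(-9)), -173527), Add(-295293, 438724)) = Mul(Add(Mul(3, Pow(Add(-40, Add(8, -9)), -1), Add(215, Mul(-2, Add(8, -9)))), -173527), Add(-295293, 438724)) = Mul(Add(Mul(3, Pow(Add(-40, -1), -1), Add(215, Mul(-2, -1))), -173527), 143431) = Mul(Add(Mul(3, Pow(-41, -1), Add(215, 2)), -173527), 143431) = Mul(Add(Mul(3, Rational(-1, 41), 217), -173527), 143431) = Mul(Add(Rational(-651, 41), -173527), 143431) = Mul(Rational(-7115258, 41), 143431) = Rational(-1020548570198, 41)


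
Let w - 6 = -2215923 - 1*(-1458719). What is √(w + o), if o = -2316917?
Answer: I*√3074115 ≈ 1753.3*I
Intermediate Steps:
w = -757198 (w = 6 + (-2215923 - 1*(-1458719)) = 6 + (-2215923 + 1458719) = 6 - 757204 = -757198)
√(w + o) = √(-757198 - 2316917) = √(-3074115) = I*√3074115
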